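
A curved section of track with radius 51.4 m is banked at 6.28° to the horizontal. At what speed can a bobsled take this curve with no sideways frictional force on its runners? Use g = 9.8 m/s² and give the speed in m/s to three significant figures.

On a frictionless banked curve, N sinθ = mv²/r and N cosθ = mg, so tanθ = v²/(rg).
v = √(r g tanθ) = √(51.4 × 9.8 × tan 6.28°) = √(51.4 × 9.8 × 0.1100) = √55.43 = 7.445 m/s.

7.45 m/s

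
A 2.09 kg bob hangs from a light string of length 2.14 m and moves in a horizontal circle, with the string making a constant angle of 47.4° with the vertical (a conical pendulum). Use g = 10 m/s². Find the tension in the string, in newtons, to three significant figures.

Vertically the bob has no acceleration, so T cosθ = mg.
T = mg/cosθ = 2.09 × 10.0 / cos 47.4° = 20.90/0.6769 = 30.88 N.

30.9 N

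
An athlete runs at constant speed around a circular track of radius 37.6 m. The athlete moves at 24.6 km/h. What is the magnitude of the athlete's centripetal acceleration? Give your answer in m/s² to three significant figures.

v = 24.6 km/h = 24.6/3.6 = 6.833 m/s.
a_c = v²/r = (6.833)²/37.6 = 46.69/37.6 = 1.242 m/s².

1.24 m/s²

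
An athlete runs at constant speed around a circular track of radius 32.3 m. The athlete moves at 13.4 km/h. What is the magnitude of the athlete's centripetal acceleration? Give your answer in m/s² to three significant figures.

0.429 m/s²

v = 13.4 km/h = 13.4/3.6 = 3.722 m/s.
a_c = v²/r = (3.722)²/32.3 = 13.85/32.3 = 0.4289 m/s².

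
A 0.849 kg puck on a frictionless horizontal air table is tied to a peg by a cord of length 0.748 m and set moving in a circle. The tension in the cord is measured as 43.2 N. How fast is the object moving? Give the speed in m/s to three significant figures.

6.17 m/s

T = m v²/r ⇒ v = √(T r / m) = √(43.2 × 0.748 / 0.849) = √38.06 = 6.169 m/s.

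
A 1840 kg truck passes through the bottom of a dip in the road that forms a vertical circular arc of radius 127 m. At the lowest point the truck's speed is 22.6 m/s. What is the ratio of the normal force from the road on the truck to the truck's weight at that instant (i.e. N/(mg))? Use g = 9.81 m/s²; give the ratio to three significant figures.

At the bottom, N − mg = mv²/r, so N = m(v²/r + g) and N/(mg) = v²/(rg) + 1 = (22.6)²/(127 × 9.81) + 1 = 0.4100 + 1 = 1.410.

1.41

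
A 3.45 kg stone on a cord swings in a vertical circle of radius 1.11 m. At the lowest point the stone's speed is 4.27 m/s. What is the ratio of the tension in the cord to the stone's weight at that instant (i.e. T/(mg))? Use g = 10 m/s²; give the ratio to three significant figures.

2.64

At the bottom, T − mg = mv²/r, so T = m(v²/r + g) and T/(mg) = v²/(rg) + 1 = (4.27)²/(1.11 × 10.0) + 1 = 1.643 + 1 = 2.643.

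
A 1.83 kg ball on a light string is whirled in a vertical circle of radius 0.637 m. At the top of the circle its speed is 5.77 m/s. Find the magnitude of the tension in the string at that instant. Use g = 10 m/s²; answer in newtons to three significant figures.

At the top, both T and the weight mg point inward (toward the centre), so T + mg = mv²/r.
T = m(v²/r − g) = 1.83 × ((5.77)²/0.637 − 10.0) = 1.83 × (52.27 − 10.0) = 1.83 × 42.27 = 77.35 N.

77.3 N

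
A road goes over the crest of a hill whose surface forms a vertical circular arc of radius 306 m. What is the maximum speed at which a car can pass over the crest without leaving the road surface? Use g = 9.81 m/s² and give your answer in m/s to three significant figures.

54.8 m/s

At the crest the centre of the circle is below the car, so the net downward (centripetal) force is mg − N = mv²/r.
The car leaves the road when N → 0, giving v_max = √(g r) = √(9.81 × 306) = 54.79 m/s.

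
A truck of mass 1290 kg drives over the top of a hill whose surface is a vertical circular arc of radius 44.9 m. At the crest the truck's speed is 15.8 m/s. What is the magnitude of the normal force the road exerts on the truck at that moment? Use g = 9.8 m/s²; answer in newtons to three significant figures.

At the crest the centripetal acceleration points downward (toward the centre of the arc), so mg − N = mv²/r.
N = m(g − v²/r) = 1290 × (9.8 − (15.8)²/44.9) = 1290 × (9.8 − 5.560) = 1290 × 4.240 = 5470 N.

5470 N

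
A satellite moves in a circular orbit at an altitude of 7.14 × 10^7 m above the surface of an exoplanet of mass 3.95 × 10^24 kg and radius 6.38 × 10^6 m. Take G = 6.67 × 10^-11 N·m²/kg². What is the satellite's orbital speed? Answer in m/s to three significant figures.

1840 m/s

Orbital radius r = R + h = 6.38 × 10^6 + 7.14 × 10^7 = 7.778 × 10^7 m.
Gravity supplies the centripetal force: G M m / r² = m v² / r, so v = √(GM/r).
v = √(6.67 × 10^-11 × 3.95 × 10^24 / 7.778 × 10^7) = √(3.387 × 10^6) = 1840 m/s.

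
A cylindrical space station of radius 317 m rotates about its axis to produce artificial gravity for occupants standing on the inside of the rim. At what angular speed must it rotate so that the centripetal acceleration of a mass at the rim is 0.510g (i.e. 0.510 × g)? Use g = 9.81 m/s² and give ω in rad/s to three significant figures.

0.126 rad/s

Centripetal acceleration a_c = ω²r. Setting ω²r = 0.510g:
ω = √(0.510g / r) = √(0.510 × 9.81 / 317) = √0.01578 = 0.1256 rad/s.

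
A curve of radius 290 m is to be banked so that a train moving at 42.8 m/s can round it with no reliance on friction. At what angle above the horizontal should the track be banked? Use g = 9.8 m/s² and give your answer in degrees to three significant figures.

32.8°

For a frictionless banked turn: horizontally N sinθ = mv²/r and vertically N cosθ = mg.
Dividing: tanθ = v²/(r g) = (42.8)²/(290 × 9.8) = 1832/2842 = 0.6446.
θ = arctan(0.6446) = 32.80°.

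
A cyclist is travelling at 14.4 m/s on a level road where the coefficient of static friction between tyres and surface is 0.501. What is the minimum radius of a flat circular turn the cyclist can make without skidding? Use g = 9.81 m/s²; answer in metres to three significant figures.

At the limit, μ_s m g = m v²/r, so r_min = v²/(μ_s g) = (14.4)²/(0.501 × 9.81) = 207.4/4.915 = 42.19 m.

42.2 m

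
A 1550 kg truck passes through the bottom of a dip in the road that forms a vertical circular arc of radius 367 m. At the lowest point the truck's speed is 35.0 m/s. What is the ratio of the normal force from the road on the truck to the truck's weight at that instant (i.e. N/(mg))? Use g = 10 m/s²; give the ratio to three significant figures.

1.33

At the bottom, N − mg = mv²/r, so N = m(v²/r + g) and N/(mg) = v²/(rg) + 1 = (35.0)²/(367 × 10.0) + 1 = 0.3338 + 1 = 1.334.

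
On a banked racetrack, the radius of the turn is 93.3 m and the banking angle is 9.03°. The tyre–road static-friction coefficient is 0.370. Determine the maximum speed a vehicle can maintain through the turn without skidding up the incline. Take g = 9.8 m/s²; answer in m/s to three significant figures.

At the maximum speed, friction acts down the slope at its limiting value f = μN. Radially (horizontal, toward centre): N sinθ + μN cosθ = mv²/r. Vertically: N cosθ − μN sinθ = mg.
Dividing: v² = r g (sinθ + μcosθ)/(cosθ − μsinθ).
sinθ + μcosθ = 0.1570 + 0.370×0.9876 = 0.5224; cosθ − μsinθ = 0.9876 − 0.370×0.1570 = 0.9295.
v² = 93.3 × 9.8 × 0.5224/0.9295 = 513.8 m²/s², so v = 22.67 m/s.

22.7 m/s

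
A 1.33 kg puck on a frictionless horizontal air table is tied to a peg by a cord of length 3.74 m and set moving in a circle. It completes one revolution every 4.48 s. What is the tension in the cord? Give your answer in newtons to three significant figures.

9.78 N

v = 2πr/T = 2π × 3.74/4.48 = 5.245 m/s.
The tension is the only horizontal force, so it supplies the full centripetal force: T = m v²/r = 1.33 × (5.245)²/3.74 = 1.33 × 27.51/3.74 = 9.784 N.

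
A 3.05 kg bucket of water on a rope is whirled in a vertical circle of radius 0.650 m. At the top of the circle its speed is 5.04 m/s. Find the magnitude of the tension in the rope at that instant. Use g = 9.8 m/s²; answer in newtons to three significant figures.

At the top, both T and the weight mg point inward (toward the centre), so T + mg = mv²/r.
T = m(v²/r − g) = 3.05 × ((5.04)²/0.650 − 9.8) = 3.05 × (39.08 − 9.8) = 3.05 × 29.28 = 89.30 N.

89.3 N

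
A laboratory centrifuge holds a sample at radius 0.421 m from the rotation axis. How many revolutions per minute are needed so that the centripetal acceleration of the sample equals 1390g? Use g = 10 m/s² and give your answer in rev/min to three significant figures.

Require ω²r = 1390g, so ω = √(1390 × 10.0/0.421) = 181.7 rad/s.
In rev/min: ω × 60/(2π) = 181.7 × 60/(2π) = 1735 rev/min.

1740 rev/min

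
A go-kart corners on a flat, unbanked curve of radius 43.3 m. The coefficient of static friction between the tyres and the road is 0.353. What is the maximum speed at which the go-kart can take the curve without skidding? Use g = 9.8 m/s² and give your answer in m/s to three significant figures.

On a flat curve, static friction is the only horizontal force, so it must supply the full centripetal force: μ_s m g = m v²/r.
Mass cancels: v_max = √(μ_s g r) = √(0.353 × 9.8 × 43.3) = √149.8 = 12.24 m/s.

12.2 m/s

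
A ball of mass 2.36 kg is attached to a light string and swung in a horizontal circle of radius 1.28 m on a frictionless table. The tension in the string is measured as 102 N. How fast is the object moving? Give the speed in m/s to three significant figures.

7.44 m/s

T = m v²/r ⇒ v = √(T r / m) = √(102 × 1.28 / 2.36) = √55.32 = 7.438 m/s.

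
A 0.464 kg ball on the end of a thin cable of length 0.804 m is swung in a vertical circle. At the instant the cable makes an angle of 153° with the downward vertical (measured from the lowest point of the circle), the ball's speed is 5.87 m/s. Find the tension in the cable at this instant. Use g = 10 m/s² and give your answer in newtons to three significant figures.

15.8 N

Take the radial direction toward the centre of the circle as positive. The component of the weight along the string toward the centre is −mg cos φ (φ measured from the bottom), so Newton's second law along the string gives T − mg cos φ = m v²/r.
cos 153° = -0.8910, so T = m(v²/r + g cos φ) = 0.464 × ((5.87)²/0.804 + 10.0 × -0.8910) = 0.464 × (42.86 + (-8.910)) = 0.464 × 33.95 = 15.75 N.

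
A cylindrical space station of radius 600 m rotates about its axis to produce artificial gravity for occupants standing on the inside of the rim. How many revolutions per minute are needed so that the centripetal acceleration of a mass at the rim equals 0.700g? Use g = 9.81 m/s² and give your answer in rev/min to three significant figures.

Require ω²r = 0.700g, so ω = √(0.700 × 9.81/600) = 0.1070 rad/s.
In rev/min: ω × 60/(2π) = 0.1070 × 60/(2π) = 1.022 rev/min.

1.02 rev/min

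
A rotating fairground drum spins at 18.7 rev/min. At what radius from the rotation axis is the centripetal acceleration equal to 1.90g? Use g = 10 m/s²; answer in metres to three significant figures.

4.95 m

ω = 18.7 rev/min × 2π/60 = 1.958 rad/s.
a_c = ω²r = 1.90g ⇒ r = 1.90 × 10.0 / (1.958)² = 19.00/3.835 = 4.955 m.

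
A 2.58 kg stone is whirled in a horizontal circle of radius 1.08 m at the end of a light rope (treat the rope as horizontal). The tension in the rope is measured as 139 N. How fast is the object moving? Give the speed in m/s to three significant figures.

7.63 m/s

T = m v²/r ⇒ v = √(T r / m) = √(139 × 1.08 / 2.58) = √58.19 = 7.628 m/s.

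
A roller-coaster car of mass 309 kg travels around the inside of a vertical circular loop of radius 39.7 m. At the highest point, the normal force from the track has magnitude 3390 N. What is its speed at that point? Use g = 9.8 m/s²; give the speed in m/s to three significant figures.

28.7 m/s

At the top, N + mg = mv²/r, so v = √(r(N/m + g)) = √(39.7 × (3390/309 + 9.8)) = √(39.7 × 20.77) = √824.6 = 28.72 m/s.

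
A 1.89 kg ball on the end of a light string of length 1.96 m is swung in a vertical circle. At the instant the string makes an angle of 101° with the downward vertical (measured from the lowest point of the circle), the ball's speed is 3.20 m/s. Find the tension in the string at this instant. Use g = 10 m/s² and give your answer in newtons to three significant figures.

6.27 N

Take the radial direction toward the centre of the circle as positive. The component of the weight along the string toward the centre is −mg cos φ (φ measured from the bottom), so Newton's second law along the string gives T − mg cos φ = m v²/r.
cos 101° = -0.1908, so T = m(v²/r + g cos φ) = 1.89 × ((3.20)²/1.96 + 10.0 × -0.1908) = 1.89 × (5.224 + (-1.908)) = 1.89 × 3.316 = 6.268 N.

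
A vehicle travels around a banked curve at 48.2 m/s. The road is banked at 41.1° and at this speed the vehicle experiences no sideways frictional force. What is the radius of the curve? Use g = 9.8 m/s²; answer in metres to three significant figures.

272 m

Frictionless banking: tanθ = v²/(rg), so r = v²/(g tanθ).
r = (48.2)²/(9.8 × tan 41.1°) = 2323/(9.8 × 0.8724) = 2323/8.549 = 271.8 m.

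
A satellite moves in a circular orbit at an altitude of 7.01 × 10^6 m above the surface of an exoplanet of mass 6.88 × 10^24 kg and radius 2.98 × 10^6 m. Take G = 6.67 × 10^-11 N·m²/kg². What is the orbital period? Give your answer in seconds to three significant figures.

9260 s

r = R + h = 2.98 × 10^6 + 7.01 × 10^6 = 9.990 × 10^6 m. Gravity provides the centripetal force: G M m / r² = m v² / r ⇒ v = √(GM/r) = 6778 m/s.
T = 2πr/v = 2π × 9.990 × 10^6 / 6778 = 9261 s.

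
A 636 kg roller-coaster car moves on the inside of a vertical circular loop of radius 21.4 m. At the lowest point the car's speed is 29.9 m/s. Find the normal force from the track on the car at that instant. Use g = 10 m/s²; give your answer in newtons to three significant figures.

32900 N

At the lowest point, N points up (toward the centre) and the weight mg points down (away from the centre), so the net inward force is N − mg = mv²/r.
N = m(v²/r + g) = 636 × ((29.9)²/21.4 + 10.0) = 636 × (41.78 + 10.0) = 636 × 51.78 = 32930 N.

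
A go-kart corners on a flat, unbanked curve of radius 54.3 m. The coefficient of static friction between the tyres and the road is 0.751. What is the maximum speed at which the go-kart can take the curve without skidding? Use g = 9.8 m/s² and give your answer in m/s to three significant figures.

20.0 m/s

The only inward force on a level bend is static friction, so at the limit f_s = μ_s N = μ_s m g = m v²/r.
Mass cancels: v_max = √(μ_s g r) = √(0.751 × 9.8 × 54.3) = √399.6 = 19.99 m/s.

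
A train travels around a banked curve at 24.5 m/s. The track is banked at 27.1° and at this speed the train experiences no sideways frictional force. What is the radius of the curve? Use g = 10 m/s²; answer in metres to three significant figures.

Frictionless banking: tanθ = v²/(rg), so r = v²/(g tanθ).
r = (24.5)²/(10.0 × tan 27.1°) = 600.2/(10.0 × 0.5117) = 600.2/5.117 = 117.3 m.

117 m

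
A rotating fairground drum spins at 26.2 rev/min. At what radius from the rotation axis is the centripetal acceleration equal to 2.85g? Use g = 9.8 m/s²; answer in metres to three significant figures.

ω = 26.2 rev/min × 2π/60 = 2.744 rad/s.
a_c = ω²r = 2.85g ⇒ r = 2.85 × 9.8 / (2.744)² = 27.93/7.528 = 3.710 m.

3.71 m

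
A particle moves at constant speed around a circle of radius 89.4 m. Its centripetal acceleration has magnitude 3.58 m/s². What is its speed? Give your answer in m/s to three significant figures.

a_c = v²/r ⇒ v = √(a_c · r) = √(3.58 × 89.4) = √320.1 = 17.89 m/s.

17.9 m/s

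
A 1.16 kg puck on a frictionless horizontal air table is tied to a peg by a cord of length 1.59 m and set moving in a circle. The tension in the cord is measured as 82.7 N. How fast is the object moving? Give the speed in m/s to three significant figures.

10.6 m/s

T = m v²/r ⇒ v = √(T r / m) = √(82.7 × 1.59 / 1.16) = √113.4 = 10.65 m/s.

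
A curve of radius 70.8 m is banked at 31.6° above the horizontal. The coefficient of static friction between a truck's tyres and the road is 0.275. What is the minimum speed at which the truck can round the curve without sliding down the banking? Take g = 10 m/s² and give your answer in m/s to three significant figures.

At the minimum speed, friction acts up the slope at its limiting value f = μN. Radially (horizontal, toward centre): N sinθ − μN cosθ = mv²/r. Vertically: N cosθ + μN sinθ = mg.
Dividing: v² = r g (sinθ − μcosθ)/(cosθ + μsinθ).
sinθ − μcosθ = 0.5240 − 0.275×0.8517 = 0.2898; cosθ + μsinθ = 0.8517 + 0.275×0.5240 = 0.9958.
v² = 70.8 × 10.0 × 0.2898/0.9958 = 206.0 m²/s², so v = 14.35 m/s.

14.4 m/s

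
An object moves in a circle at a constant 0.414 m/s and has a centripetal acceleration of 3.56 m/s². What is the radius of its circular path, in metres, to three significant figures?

a_c = v²/r ⇒ r = v²/a_c = (0.414)²/3.56 = 0.1714/3.56 = 0.04814 m.

0.0481 m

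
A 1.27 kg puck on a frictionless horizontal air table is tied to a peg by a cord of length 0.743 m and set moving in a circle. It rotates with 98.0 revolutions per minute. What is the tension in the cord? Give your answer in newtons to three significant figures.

ω = 98.0 rev/min × 2π/60 = 10.26 rad/s, so v = ωr = 10.26 × 0.743 = 7.625 m/s.
The tension is the only horizontal force, so it supplies the full centripetal force: T = m v²/r = 1.27 × (7.625)²/0.743 = 1.27 × 58.14/0.743 = 99.38 N.

99.4 N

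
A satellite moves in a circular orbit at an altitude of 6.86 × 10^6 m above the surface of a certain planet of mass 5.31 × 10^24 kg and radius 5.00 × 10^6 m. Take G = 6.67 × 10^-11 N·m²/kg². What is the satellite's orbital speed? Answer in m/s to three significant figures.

Orbital radius r = R + h = 5.00 × 10^6 + 6.86 × 10^6 = 1.186 × 10^7 m.
Gravity supplies the centripetal force: G M m / r² = m v² / r, so v = √(GM/r).
v = √(6.67 × 10^-11 × 5.31 × 10^24 / 1.186 × 10^7) = √(2.986 × 10^7) = 5465 m/s.

5460 m/s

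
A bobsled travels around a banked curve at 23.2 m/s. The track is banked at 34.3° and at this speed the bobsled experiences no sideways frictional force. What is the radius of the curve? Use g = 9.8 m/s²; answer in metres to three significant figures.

Frictionless banking: tanθ = v²/(rg), so r = v²/(g tanθ).
r = (23.2)²/(9.8 × tan 34.3°) = 538.2/(9.8 × 0.6822) = 538.2/6.685 = 80.51 m.

80.5 m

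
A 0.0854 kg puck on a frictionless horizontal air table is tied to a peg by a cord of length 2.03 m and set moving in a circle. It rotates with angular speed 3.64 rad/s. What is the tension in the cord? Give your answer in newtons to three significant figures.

v = ωr = 3.64 × 2.03 = 7.389 m/s.
The tension is the only horizontal force, so it supplies the full centripetal force: T = m v²/r = 0.0854 × (7.389)²/2.03 = 0.0854 × 54.60/2.03 = 2.297 N.

2.30 N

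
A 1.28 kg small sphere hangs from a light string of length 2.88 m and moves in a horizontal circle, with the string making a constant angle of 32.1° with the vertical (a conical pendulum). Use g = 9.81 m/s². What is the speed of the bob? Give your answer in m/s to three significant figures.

The radius of the circle is r = L sinθ = 2.88 × sin 32.1° = 1.530 m.
Horizontally T sinθ = mv²/r and vertically T cosθ = mg, so tanθ = v²/(rg).
v = √(r g tanθ) = √(1.530 × 9.81 × 0.6273) = √9.418 = 3.069 m/s.

3.07 m/s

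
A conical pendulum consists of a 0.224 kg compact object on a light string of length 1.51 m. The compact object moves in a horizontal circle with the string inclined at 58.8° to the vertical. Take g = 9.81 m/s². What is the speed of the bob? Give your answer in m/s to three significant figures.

4.57 m/s

The radius of the circle is r = L sinθ = 1.51 × sin 58.8° = 1.292 m.
Horizontally T sinθ = mv²/r and vertically T cosθ = mg, so tanθ = v²/(rg).
v = √(r g tanθ) = √(1.292 × 9.81 × 1.651) = √20.92 = 4.574 m/s.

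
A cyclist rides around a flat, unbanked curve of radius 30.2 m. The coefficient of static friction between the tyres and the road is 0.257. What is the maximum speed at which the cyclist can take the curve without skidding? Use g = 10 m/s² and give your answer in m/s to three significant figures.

The only inward force on a level bend is static friction, so at the limit f_s = μ_s N = μ_s m g = m v²/r.
Mass cancels: v_max = √(μ_s g r) = √(0.257 × 10.0 × 30.2) = √77.61 = 8.810 m/s.

8.81 m/s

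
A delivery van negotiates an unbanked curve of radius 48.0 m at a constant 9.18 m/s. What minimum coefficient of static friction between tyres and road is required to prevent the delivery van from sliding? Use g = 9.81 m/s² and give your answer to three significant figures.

0.179

Friction provides the centripetal force: μ_s m g = m v²/r, so μ_s = v²/(g r) = (9.180)²/(9.81 × 48.0) = 84.27/470.9 = 0.1790.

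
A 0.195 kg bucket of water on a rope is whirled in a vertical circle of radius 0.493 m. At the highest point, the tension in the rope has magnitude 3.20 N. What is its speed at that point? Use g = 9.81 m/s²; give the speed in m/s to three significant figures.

At the top, T + mg = mv²/r, so v = √(r(T/m + g)) = √(0.493 × (3.20/0.195 + 9.81)) = √(0.493 × 26.22) = √12.93 = 3.595 m/s.

3.60 m/s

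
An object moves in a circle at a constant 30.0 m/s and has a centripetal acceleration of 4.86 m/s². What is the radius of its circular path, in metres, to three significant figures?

a_c = v²/r ⇒ r = v²/a_c = (30.0)²/4.86 = 900.0/4.86 = 185.2 m.

185 m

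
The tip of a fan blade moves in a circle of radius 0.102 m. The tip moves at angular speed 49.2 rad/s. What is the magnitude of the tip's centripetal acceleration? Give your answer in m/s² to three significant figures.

247 m/s²

v = ωr = 49.2 × 0.102 = 5.018 m/s.
a_c = v²/r = (5.018)²/0.102 = 25.18/0.102 = 246.9 m/s².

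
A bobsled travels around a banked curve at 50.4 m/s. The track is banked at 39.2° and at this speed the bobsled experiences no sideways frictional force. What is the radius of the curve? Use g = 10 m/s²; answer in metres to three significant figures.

311 m

Frictionless banking: tanθ = v²/(rg), so r = v²/(g tanθ).
r = (50.4)²/(10.0 × tan 39.2°) = 2540/(10.0 × 0.8156) = 2540/8.156 = 311.5 m.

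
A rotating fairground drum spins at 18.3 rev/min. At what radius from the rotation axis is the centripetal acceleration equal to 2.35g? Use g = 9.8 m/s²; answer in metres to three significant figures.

ω = 18.3 rev/min × 2π/60 = 1.916 rad/s.
a_c = ω²r = 2.35g ⇒ r = 2.35 × 9.8 / (1.916)² = 23.03/3.672 = 6.271 m.

6.27 m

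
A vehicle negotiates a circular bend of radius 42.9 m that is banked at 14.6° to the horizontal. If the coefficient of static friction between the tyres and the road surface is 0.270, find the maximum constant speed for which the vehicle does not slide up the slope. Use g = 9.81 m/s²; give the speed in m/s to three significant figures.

15.5 m/s

At the maximum speed, friction acts down the slope at its limiting value f = μN. Radially (horizontal, toward centre): N sinθ + μN cosθ = mv²/r. Vertically: N cosθ − μN sinθ = mg.
Dividing: v² = r g (sinθ + μcosθ)/(cosθ − μsinθ).
sinθ + μcosθ = 0.2521 + 0.270×0.9677 = 0.5134; cosθ − μsinθ = 0.9677 − 0.270×0.2521 = 0.8997.
v² = 42.9 × 9.81 × 0.5134/0.8997 = 240.1 m²/s², so v = 15.50 m/s.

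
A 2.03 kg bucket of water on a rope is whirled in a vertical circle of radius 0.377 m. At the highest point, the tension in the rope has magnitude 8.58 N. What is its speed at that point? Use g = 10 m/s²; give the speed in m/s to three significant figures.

2.32 m/s

At the top, T + mg = mv²/r, so v = √(r(T/m + g)) = √(0.377 × (8.58/2.03 + 10.0)) = √(0.377 × 14.23) = √5.363 = 2.316 m/s.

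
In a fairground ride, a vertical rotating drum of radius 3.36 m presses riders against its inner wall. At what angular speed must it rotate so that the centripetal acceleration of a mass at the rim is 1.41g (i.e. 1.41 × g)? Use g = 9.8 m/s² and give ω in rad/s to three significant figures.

2.03 rad/s

Centripetal acceleration a_c = ω²r. Setting ω²r = 1.41g:
ω = √(1.41g / r) = √(1.41 × 9.8 / 3.36) = √4.112 = 2.028 rad/s.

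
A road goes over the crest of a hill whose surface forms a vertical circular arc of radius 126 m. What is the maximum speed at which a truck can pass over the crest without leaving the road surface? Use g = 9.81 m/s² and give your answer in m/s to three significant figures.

35.2 m/s

At the crest the centre of the circle is below the truck, so the net downward (centripetal) force is mg − N = mv²/r.
The truck leaves the road when N → 0, giving v_max = √(g r) = √(9.81 × 126) = 35.16 m/s.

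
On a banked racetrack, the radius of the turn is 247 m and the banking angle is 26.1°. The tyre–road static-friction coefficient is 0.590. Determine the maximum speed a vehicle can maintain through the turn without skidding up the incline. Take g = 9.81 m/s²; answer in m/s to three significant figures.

60.7 m/s

At the maximum speed, friction acts down the slope at its limiting value f = μN. Radially (horizontal, toward centre): N sinθ + μN cosθ = mv²/r. Vertically: N cosθ − μN sinθ = mg.
Dividing: v² = r g (sinθ + μcosθ)/(cosθ − μsinθ).
sinθ + μcosθ = 0.4399 + 0.590×0.8980 = 0.9698; cosθ − μsinθ = 0.8980 − 0.590×0.4399 = 0.6385.
v² = 247 × 9.81 × 0.9698/0.6385 = 3680 m²/s², so v = 60.67 m/s.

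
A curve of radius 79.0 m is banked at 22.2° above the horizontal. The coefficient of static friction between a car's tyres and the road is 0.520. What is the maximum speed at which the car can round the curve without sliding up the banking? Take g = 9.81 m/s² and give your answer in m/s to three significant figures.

At the maximum speed, friction acts down the slope at its limiting value f = μN. Radially (horizontal, toward centre): N sinθ + μN cosθ = mv²/r. Vertically: N cosθ − μN sinθ = mg.
Dividing: v² = r g (sinθ + μcosθ)/(cosθ − μsinθ).
sinθ + μcosθ = 0.3778 + 0.520×0.9259 = 0.8593; cosθ − μsinθ = 0.9259 − 0.520×0.3778 = 0.7294.
v² = 79.0 × 9.81 × 0.8593/0.7294 = 913.0 m²/s², so v = 30.22 m/s.

30.2 m/s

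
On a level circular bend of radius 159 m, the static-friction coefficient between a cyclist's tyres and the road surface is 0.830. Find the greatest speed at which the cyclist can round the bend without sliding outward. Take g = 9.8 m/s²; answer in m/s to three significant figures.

36.0 m/s

Friction provides the centripetal force on a flat curve. At maximum speed it is at its limiting value: μ_s m g = m v²/r.
Mass cancels: v_max = √(μ_s g r) = √(0.830 × 9.8 × 159) = √1293 = 35.96 m/s.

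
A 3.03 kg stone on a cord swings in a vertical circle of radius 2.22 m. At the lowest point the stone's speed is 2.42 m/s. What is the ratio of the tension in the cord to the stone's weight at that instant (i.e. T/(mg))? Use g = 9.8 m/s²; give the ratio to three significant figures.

At the bottom, T − mg = mv²/r, so T = m(v²/r + g) and T/(mg) = v²/(rg) + 1 = (2.42)²/(2.22 × 9.8) + 1 = 0.2692 + 1 = 1.269.

1.27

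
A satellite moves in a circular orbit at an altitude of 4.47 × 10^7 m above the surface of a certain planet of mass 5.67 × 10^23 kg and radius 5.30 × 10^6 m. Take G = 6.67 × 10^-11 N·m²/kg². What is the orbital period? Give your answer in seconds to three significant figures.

361000 s

r = R + h = 5.30 × 10^6 + 4.47 × 10^7 = 5.000 × 10^7 m. Gravity provides the centripetal force: G M m / r² = m v² / r ⇒ v = √(GM/r) = 869.7 m/s.
T = 2πr/v = 2π × 5.000 × 10^7 / 869.7 = 361200 s.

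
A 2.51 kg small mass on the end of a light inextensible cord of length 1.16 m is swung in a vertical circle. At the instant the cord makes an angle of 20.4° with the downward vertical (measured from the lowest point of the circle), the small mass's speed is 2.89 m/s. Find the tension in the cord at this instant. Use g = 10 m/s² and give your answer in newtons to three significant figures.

Take the radial direction toward the centre of the circle as positive. The component of the weight along the string toward the centre is −mg cos φ (φ measured from the bottom), so Newton's second law along the string gives T − mg cos φ = m v²/r.
cos 20.4° = 0.9373, so T = m(v²/r + g cos φ) = 2.51 × ((2.89)²/1.16 + 10.0 × 0.9373) = 2.51 × (7.200 + (9.373)) = 2.51 × 16.57 = 41.60 N.

41.6 N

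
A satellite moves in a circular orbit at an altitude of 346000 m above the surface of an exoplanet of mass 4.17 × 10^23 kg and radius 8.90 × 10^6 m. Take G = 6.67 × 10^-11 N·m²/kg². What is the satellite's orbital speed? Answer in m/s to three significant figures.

1730 m/s

Orbital radius r = R + h = 8.90 × 10^6 + 346000 = 9.246 × 10^6 m.
Gravity supplies the centripetal force: G M m / r² = m v² / r, so v = √(GM/r).
v = √(6.67 × 10^-11 × 4.17 × 10^23 / 9.246 × 10^6) = √(3.008 × 10^6) = 1734 m/s.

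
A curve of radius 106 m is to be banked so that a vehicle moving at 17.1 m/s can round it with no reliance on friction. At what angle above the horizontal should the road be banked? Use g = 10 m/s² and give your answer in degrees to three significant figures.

With no friction, the horizontal component of the normal force provides the centripetal force: N sinθ = mv²/r, while N cosθ = mg vertically.
Dividing: tanθ = v²/(r g) = (17.1)²/(106 × 10.0) = 292.4/1060 = 0.2759.
θ = arctan(0.2759) = 15.42°.

15.4°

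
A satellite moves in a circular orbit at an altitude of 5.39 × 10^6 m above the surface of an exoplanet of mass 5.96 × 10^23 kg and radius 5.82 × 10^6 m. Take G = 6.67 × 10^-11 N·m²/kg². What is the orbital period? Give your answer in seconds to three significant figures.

r = R + h = 5.82 × 10^6 + 5.39 × 10^6 = 1.121 × 10^7 m. Gravity provides the centripetal force: G M m / r² = m v² / r ⇒ v = √(GM/r) = 1883 m/s.
T = 2πr/v = 2π × 1.121 × 10^7 / 1883 = 37400 s.

37400 s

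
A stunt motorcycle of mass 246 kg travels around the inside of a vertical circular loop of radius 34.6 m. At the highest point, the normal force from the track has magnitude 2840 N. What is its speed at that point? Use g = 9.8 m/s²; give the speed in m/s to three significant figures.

27.2 m/s

At the top, N + mg = mv²/r, so v = √(r(N/m + g)) = √(34.6 × (2840/246 + 9.8)) = √(34.6 × 21.34) = √738.5 = 27.18 m/s.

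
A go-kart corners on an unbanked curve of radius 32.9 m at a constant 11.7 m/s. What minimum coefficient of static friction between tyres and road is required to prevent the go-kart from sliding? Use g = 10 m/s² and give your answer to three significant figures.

Friction provides the centripetal force: μ_s m g = m v²/r, so μ_s = v²/(g r) = (11.70)²/(10.0 × 32.9) = 136.9/329.0 = 0.4161.

0.416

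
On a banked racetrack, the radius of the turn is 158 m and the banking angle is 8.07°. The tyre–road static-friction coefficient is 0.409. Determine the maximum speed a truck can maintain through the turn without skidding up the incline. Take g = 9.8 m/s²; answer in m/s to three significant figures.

30.1 m/s

At the maximum speed, friction acts down the slope at its limiting value f = μN. Radially (horizontal, toward centre): N sinθ + μN cosθ = mv²/r. Vertically: N cosθ − μN sinθ = mg.
Dividing: v² = r g (sinθ + μcosθ)/(cosθ − μsinθ).
sinθ + μcosθ = 0.1404 + 0.409×0.9901 = 0.5453; cosθ − μsinθ = 0.9901 − 0.409×0.1404 = 0.9327.
v² = 158 × 9.8 × 0.5453/0.9327 = 905.3 m²/s², so v = 30.09 m/s.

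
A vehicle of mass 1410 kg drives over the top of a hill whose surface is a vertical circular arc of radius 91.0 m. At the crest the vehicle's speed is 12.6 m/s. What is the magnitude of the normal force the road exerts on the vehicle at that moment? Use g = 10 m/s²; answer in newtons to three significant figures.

At the crest the centripetal acceleration points downward (toward the centre of the arc), so mg − N = mv²/r.
N = m(g − v²/r) = 1410 × (10.0 − (12.6)²/91.0) = 1410 × (10.0 − 1.745) = 1410 × 8.255 = 11640 N.

11600 N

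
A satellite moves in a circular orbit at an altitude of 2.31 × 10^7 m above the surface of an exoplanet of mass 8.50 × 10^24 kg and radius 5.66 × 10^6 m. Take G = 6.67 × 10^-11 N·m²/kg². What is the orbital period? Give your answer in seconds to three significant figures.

40700 s

r = R + h = 5.66 × 10^6 + 2.31 × 10^7 = 2.876 × 10^7 m. Gravity provides the centripetal force: G M m / r² = m v² / r ⇒ v = √(GM/r) = 4440 m/s.
T = 2πr/v = 2π × 2.876 × 10^7 / 4440 = 40700 s.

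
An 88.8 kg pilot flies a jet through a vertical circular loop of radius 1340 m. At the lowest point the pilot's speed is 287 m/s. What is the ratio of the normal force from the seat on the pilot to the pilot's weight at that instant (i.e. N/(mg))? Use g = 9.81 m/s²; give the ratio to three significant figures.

7.27

At the bottom, N − mg = mv²/r, so N = m(v²/r + g) and N/(mg) = v²/(rg) + 1 = (287)²/(1340 × 9.81) + 1 = 6.266 + 1 = 7.266.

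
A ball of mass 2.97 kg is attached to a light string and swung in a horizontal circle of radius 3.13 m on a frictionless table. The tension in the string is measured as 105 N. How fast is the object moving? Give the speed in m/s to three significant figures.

10.5 m/s

T = m v²/r ⇒ v = √(T r / m) = √(105 × 3.13 / 2.97) = √110.7 = 10.52 m/s.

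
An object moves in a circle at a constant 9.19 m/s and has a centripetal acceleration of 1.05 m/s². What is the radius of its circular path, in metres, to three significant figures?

a_c = v²/r ⇒ r = v²/a_c = (9.19)²/1.05 = 84.46/1.05 = 80.43 m.

80.4 m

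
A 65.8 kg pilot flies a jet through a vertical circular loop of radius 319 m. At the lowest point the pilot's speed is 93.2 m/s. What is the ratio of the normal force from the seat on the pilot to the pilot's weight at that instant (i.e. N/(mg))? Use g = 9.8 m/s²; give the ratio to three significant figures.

At the bottom, N − mg = mv²/r, so N = m(v²/r + g) and N/(mg) = v²/(rg) + 1 = (93.2)²/(319 × 9.8) + 1 = 2.779 + 1 = 3.779.

3.78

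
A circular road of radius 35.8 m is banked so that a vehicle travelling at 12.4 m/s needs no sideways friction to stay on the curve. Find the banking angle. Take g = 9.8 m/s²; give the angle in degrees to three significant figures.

23.7°

For a frictionless banked turn: horizontally N sinθ = mv²/r and vertically N cosθ = mg.
Dividing: tanθ = v²/(r g) = (12.4)²/(35.8 × 9.8) = 153.8/350.8 = 0.4383.
θ = arctan(0.4383) = 23.67°.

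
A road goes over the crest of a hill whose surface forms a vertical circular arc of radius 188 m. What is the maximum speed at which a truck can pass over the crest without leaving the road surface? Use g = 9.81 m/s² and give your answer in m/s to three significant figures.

42.9 m/s

At the crest the centre of the circle is below the truck, so the net downward (centripetal) force is mg − N = mv²/r.
The truck leaves the road when N → 0, giving v_max = √(g r) = √(9.81 × 188) = 42.95 m/s.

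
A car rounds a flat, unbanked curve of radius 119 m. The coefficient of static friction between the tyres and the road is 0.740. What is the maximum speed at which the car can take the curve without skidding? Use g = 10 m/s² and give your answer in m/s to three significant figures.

29.7 m/s

Friction provides the centripetal force on a flat curve. At maximum speed it is at its limiting value: μ_s m g = m v²/r.
Mass cancels: v_max = √(μ_s g r) = √(0.740 × 10.0 × 119) = √880.6 = 29.67 m/s.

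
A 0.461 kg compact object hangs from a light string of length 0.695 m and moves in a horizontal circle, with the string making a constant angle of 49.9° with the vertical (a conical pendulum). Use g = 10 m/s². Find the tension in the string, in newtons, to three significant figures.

7.16 N

Vertically the bob has no acceleration, so T cosθ = mg.
T = mg/cosθ = 0.461 × 10.0 / cos 49.9° = 4.610/0.6441 = 7.157 N.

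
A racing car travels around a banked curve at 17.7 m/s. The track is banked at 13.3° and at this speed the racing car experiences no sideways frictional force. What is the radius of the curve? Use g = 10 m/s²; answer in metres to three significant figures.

133 m

Frictionless banking: tanθ = v²/(rg), so r = v²/(g tanθ).
r = (17.7)²/(10.0 × tan 13.3°) = 313.3/(10.0 × 0.2364) = 313.3/2.364 = 132.5 m.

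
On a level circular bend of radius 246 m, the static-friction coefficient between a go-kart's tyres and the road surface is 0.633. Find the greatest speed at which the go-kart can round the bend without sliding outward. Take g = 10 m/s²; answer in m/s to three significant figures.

39.5 m/s

The only inward force on a level bend is static friction, so at the limit f_s = μ_s N = μ_s m g = m v²/r.
Mass cancels: v_max = √(μ_s g r) = √(0.633 × 10.0 × 246) = √1557 = 39.46 m/s.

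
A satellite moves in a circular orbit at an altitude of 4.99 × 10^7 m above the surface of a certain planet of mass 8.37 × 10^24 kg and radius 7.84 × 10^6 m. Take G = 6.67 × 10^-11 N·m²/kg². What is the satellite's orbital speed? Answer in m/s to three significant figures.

Orbital radius r = R + h = 7.84 × 10^6 + 4.99 × 10^7 = 5.774 × 10^7 m.
Gravity supplies the centripetal force: G M m / r² = m v² / r, so v = √(GM/r).
v = √(6.67 × 10^-11 × 8.37 × 10^24 / 5.774 × 10^7) = √(9.669 × 10^6) = 3109 m/s.

3110 m/s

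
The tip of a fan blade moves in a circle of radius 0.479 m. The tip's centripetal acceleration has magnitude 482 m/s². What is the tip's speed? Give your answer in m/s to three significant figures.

a_c = v²/r ⇒ v = √(a_c · r) = √(482 × 0.479) = √230.9 = 15.19 m/s.

15.2 m/s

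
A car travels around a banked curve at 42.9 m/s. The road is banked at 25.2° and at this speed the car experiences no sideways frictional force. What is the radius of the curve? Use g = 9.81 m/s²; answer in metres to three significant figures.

399 m

Frictionless banking: tanθ = v²/(rg), so r = v²/(g tanθ).
r = (42.9)²/(9.81 × tan 25.2°) = 1840/(9.81 × 0.4706) = 1840/4.616 = 398.7 m.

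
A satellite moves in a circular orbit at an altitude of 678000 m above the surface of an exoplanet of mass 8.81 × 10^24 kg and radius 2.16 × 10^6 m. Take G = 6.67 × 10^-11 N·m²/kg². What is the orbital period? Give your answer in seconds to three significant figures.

r = R + h = 2.16 × 10^6 + 678000 = 2.838 × 10^6 m. Gravity provides the centripetal force: G M m / r² = m v² / r ⇒ v = √(GM/r) = 14390 m/s.
T = 2πr/v = 2π × 2.838 × 10^6 / 14390 = 1239 s.

1240 s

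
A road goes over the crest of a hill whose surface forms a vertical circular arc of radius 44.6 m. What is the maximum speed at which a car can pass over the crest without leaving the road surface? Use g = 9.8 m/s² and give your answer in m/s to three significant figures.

At the crest the centre of the circle is below the car, so the net downward (centripetal) force is mg − N = mv²/r.
The car leaves the road when N → 0, giving v_max = √(g r) = √(9.8 × 44.6) = 20.91 m/s.

20.9 m/s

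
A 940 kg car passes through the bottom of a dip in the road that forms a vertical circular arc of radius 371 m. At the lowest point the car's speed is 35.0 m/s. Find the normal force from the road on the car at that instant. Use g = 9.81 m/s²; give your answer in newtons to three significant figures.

12300 N

At the lowest point, N points up (toward the centre) and the weight mg points down (away from the centre), so the net inward force is N − mg = mv²/r.
N = m(v²/r + g) = 940 × ((35.0)²/371 + 9.81) = 940 × (3.302 + 9.81) = 940 × 13.11 = 12330 N.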